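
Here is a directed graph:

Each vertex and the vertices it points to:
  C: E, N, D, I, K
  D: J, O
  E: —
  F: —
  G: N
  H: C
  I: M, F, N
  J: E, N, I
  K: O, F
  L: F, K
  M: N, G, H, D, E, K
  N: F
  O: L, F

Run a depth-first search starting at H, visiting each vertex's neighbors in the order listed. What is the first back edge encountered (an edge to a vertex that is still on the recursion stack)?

M->H

DFS from H (visiting each vertex's neighbors in the order listed); mark gray on enter, black on exit:
H gray
  C gray
    E gray
    E black
    N gray
      F gray
      F black
    N black
    D gray
      J gray
        J→E: E black — skip
        J→N: N black — skip
        I gray
          M gray
            M→N: N black — skip
            G gray
              G→N: N black — skip
            G black
            M→H: H is gray → back edge
First back edge: M → H.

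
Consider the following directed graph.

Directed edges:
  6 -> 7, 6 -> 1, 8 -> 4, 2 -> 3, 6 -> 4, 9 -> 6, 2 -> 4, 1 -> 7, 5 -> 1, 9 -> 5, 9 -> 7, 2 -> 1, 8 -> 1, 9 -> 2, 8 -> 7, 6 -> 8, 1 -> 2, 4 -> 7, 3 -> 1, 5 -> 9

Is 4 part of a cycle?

No

4 lies on a cycle iff there is a path from 4 back to itself.
Exploring from 4, it never reaches itself; equivalently, its strongly connected component is a singleton.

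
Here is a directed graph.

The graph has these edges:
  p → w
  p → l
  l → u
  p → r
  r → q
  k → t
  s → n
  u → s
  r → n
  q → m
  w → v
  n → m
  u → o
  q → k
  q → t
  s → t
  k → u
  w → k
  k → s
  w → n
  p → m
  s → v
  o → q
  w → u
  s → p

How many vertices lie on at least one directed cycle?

9

A vertex is on a directed cycle iff it belongs to a strongly connected component of size ≥ 2 (or has a self-loop).
The vertices on cycles are {k, l, o, p, q, r, s, u, w} — 9 in total.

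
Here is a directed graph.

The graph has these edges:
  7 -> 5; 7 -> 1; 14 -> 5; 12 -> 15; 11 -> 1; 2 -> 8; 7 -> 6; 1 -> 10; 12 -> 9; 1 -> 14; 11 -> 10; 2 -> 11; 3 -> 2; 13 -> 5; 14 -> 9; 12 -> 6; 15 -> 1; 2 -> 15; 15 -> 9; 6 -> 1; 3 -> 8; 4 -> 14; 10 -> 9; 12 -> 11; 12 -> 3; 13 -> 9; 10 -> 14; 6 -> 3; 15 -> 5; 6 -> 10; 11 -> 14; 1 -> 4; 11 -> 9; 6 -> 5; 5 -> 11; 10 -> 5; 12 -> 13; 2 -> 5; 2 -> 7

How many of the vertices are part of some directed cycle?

10

A vertex is on a directed cycle iff it belongs to a strongly connected component of size ≥ 2 (or has a self-loop).
The vertices on cycles are {1, 2, 3, 4, 5, 6, 7, 10, 11, 14} — 10 in total.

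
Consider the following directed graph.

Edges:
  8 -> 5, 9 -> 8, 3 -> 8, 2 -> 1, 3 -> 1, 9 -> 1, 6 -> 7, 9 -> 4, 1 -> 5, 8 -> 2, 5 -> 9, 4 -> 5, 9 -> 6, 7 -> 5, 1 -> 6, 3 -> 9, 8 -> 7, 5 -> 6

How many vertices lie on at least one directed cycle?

8

A vertex is on a directed cycle iff it belongs to a strongly connected component of size ≥ 2 (or has a self-loop).
The vertices on cycles are {1, 2, 4, 5, 6, 7, 8, 9} — 8 in total.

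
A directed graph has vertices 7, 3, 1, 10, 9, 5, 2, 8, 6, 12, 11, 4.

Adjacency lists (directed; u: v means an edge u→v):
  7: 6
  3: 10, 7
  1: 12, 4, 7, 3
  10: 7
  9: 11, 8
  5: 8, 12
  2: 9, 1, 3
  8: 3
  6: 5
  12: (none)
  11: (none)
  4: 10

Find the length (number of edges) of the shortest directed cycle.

5

For each vertex v, BFS finds the shortest path from v back to v.
The shortest such closed walk is 3 → 7 → 6 → 5 → 8 → 3, length 5.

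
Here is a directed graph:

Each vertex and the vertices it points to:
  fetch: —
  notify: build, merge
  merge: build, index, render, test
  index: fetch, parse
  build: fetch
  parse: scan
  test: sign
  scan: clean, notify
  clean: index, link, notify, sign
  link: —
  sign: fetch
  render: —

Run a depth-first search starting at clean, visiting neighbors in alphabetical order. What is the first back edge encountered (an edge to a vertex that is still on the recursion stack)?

scan->clean

DFS from clean (visiting neighbors in alphabetical order); mark gray on enter, black on exit:
clean gray
  index gray
    fetch gray
    fetch black
    parse gray
      scan gray
        scan→clean: clean is gray → back edge
First back edge: scan → clean.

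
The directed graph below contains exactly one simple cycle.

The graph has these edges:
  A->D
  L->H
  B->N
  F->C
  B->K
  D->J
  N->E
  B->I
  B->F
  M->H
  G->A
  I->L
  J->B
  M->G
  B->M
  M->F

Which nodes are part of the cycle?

DFS with gray/black marking from J:
J gray
  B gray
    I gray
      L gray
        H gray
        H black
      L black
    I black
    K gray
    K black
    F gray
      C gray
      C black
    F black
    M gray
      G gray
        A gray
          D gray
            D→J: J is gray → back edge
Back edge closes the cycle J → B → M → G → A → D → J; its vertices are {A, B, D, G, J, M}.

A, B, D, G, J, M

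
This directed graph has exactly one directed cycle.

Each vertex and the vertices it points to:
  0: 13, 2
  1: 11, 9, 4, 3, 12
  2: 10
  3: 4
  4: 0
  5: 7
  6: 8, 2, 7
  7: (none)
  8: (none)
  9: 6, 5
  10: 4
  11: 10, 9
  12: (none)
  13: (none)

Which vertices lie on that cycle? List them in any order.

0, 2, 4, 10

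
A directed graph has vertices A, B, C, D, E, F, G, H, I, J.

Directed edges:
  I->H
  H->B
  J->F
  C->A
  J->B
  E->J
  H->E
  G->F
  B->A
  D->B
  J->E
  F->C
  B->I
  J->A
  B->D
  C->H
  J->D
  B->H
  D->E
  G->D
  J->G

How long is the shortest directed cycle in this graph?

For each vertex v, BFS finds the shortest path from v back to v.
The shortest such closed walk is J → E → J, length 2.

2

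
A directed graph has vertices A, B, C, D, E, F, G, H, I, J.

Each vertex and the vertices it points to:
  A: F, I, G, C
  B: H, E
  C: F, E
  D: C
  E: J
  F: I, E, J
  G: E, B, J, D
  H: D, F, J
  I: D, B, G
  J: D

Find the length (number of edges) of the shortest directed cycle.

4

For each vertex v, BFS finds the shortest path from v back to v.
The shortest such closed walk is F → I → B → H → F, length 4.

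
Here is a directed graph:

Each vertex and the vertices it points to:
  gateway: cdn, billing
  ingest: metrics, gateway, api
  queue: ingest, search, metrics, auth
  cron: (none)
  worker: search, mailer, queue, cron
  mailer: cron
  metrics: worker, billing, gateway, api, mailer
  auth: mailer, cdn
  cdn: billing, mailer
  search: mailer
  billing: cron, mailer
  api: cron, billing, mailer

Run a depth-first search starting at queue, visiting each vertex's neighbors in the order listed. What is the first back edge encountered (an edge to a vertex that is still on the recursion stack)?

DFS from queue (visiting each vertex's neighbors in the order listed); mark gray on enter, black on exit:
queue gray
  ingest gray
    metrics gray
      worker gray
        search gray
          mailer gray
            cron gray
            cron black
          mailer black
        search black
        worker→mailer: mailer black — skip
        worker→queue: queue is gray → back edge
First back edge: worker → queue.

worker→queue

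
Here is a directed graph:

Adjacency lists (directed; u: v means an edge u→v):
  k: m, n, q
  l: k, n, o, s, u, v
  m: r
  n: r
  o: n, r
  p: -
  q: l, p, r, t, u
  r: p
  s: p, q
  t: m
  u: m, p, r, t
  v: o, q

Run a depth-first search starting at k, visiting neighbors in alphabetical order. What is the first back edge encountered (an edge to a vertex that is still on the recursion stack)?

l->k

DFS from k (visiting neighbors in alphabetical order); mark gray on enter, black on exit:
k gray
  m gray
    r gray
      p gray
      p black
    r black
  m black
  n gray
    n→r: r black — skip
  n black
  q gray
    l gray
      l→k: k is gray → back edge
First back edge: l → k.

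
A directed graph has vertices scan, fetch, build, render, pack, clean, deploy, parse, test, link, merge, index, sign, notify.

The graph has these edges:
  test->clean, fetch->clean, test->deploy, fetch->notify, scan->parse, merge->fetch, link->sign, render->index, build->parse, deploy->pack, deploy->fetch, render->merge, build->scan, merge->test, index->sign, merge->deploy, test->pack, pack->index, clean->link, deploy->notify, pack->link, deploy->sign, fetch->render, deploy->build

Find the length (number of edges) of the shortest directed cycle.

3

For each vertex v, BFS finds the shortest path from v back to v.
The shortest such closed walk is merge → fetch → render → merge, length 3.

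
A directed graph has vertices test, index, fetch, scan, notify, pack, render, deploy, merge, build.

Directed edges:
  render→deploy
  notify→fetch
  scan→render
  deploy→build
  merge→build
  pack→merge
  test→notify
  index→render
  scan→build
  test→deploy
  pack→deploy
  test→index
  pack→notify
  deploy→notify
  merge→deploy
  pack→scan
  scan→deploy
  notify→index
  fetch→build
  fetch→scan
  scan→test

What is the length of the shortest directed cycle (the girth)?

For each vertex v, BFS finds the shortest path from v back to v.
The shortest such closed walk is notify → index → render → deploy → notify, length 4.

4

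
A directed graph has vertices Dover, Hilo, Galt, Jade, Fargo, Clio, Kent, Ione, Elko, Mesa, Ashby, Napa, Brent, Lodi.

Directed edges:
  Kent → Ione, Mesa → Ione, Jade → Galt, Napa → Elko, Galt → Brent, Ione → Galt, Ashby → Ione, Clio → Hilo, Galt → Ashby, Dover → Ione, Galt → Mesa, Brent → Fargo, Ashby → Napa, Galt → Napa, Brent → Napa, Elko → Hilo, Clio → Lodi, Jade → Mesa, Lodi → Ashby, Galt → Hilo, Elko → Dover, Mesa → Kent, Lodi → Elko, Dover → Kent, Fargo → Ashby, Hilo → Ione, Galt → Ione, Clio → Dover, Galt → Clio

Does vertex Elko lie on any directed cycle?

Elko is on a cycle iff Elko can reach itself via ≥1 edge.
Elko → Hilo → Ione → Galt → Napa → Elko — yes.

Yes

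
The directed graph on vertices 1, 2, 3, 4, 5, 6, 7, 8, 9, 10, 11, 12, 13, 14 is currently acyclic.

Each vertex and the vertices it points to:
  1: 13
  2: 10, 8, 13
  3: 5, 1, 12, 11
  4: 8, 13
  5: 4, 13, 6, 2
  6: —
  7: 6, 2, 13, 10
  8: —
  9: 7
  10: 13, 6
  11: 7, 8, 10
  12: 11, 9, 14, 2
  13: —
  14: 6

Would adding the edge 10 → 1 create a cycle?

No

Adding 10→1 creates a cycle iff 1 can already reach 10.
Explore from 1: no path reaches 10. The graph stays acyclic.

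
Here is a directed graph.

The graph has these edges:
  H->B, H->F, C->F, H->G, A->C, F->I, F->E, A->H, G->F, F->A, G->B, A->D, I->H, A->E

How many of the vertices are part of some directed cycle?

6

A vertex is on a directed cycle iff it belongs to a strongly connected component of size ≥ 2 (or has a self-loop).
The vertices on cycles are {A, C, F, G, H, I} — 6 in total.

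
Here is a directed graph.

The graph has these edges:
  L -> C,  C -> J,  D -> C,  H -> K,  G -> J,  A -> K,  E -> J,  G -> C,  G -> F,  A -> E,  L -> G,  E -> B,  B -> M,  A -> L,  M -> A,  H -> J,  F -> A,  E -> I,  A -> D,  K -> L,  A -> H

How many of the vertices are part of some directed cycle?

A vertex is on a directed cycle iff it belongs to a strongly connected component of size ≥ 2 (or has a self-loop).
The vertices on cycles are {A, B, E, F, G, H, K, L, M} — 9 in total.

9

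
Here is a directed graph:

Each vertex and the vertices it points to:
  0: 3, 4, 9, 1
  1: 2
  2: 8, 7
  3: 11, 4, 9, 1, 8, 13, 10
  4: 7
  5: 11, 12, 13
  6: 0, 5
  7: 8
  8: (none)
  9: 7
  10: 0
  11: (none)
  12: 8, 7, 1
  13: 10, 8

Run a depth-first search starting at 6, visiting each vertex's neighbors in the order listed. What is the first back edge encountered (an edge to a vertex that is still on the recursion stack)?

10→0

DFS from 6 (visiting each vertex's neighbors in the order listed); mark gray on enter, black on exit:
6 gray
  0 gray
    3 gray
      11 gray
      11 black
      4 gray
        7 gray
          8 gray
          8 black
        7 black
      4 black
      9 gray
        9→7: 7 black — skip
      9 black
      1 gray
        2 gray
          2→8: 8 black — skip
          2→7: 7 black — skip
        2 black
      1 black
      3→8: 8 black — skip
      13 gray
        10 gray
          10→0: 0 is gray → back edge
First back edge: 10 → 0.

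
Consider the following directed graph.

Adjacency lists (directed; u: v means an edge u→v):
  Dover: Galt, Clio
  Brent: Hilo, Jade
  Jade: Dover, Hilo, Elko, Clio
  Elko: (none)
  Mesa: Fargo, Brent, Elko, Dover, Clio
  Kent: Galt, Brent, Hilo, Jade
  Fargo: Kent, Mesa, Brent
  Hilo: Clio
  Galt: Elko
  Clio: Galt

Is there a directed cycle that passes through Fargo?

Fargo is on a cycle iff Fargo can reach itself via ≥1 edge.
Fargo → Mesa → Fargo — yes.

Yes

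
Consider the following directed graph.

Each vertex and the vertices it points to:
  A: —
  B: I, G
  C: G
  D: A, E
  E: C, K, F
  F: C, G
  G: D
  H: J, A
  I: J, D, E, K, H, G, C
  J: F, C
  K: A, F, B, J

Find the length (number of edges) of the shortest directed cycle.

For each vertex v, BFS finds the shortest path from v back to v.
The shortest such closed walk is I → K → B → I, length 3.

3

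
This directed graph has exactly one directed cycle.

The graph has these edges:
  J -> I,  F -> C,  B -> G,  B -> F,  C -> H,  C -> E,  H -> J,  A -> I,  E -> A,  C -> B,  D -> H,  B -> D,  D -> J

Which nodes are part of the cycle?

B, C, F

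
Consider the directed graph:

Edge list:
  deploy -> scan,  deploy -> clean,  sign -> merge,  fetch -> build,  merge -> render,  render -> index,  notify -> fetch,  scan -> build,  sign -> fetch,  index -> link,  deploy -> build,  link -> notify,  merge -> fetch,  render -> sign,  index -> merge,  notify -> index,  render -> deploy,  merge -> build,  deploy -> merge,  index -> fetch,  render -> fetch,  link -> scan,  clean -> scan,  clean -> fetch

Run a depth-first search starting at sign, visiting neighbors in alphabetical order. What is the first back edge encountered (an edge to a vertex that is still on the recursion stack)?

deploy->merge

DFS from sign (visiting neighbors in alphabetical order); mark gray on enter, black on exit:
sign gray
  fetch gray
    build gray
    build black
  fetch black
  merge gray
    merge→build: build black — skip
    merge→fetch: fetch black — skip
    render gray
      deploy gray
        deploy→build: build black — skip
        clean gray
          clean→fetch: fetch black — skip
          scan gray
            scan→build: build black — skip
          scan black
        clean black
        deploy→merge: merge is gray → back edge
First back edge: deploy → merge.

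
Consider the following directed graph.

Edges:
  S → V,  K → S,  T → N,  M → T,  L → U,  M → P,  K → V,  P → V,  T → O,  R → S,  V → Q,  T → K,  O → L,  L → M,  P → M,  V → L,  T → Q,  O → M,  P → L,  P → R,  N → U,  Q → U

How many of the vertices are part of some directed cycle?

A vertex is on a directed cycle iff it belongs to a strongly connected component of size ≥ 2 (or has a self-loop).
The vertices on cycles are {K, L, M, O, P, R, S, T, V} — 9 in total.

9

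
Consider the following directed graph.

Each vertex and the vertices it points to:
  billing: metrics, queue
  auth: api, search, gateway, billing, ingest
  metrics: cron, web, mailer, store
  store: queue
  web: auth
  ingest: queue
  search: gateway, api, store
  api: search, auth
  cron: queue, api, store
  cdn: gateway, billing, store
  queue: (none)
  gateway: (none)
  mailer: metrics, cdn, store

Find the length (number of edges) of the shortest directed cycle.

2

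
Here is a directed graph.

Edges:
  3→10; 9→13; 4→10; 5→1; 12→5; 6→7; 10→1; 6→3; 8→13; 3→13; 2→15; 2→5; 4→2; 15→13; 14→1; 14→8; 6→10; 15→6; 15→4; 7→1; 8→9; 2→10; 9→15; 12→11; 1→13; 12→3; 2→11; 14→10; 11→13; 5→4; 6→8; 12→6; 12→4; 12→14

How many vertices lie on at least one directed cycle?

7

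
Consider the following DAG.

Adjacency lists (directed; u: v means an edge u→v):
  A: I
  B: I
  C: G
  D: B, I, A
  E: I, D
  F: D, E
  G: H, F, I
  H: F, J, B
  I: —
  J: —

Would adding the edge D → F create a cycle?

Yes

Adding D→F creates a cycle iff F can already reach D.
Path from F: F → D.
So F → … → D → F is a cycle.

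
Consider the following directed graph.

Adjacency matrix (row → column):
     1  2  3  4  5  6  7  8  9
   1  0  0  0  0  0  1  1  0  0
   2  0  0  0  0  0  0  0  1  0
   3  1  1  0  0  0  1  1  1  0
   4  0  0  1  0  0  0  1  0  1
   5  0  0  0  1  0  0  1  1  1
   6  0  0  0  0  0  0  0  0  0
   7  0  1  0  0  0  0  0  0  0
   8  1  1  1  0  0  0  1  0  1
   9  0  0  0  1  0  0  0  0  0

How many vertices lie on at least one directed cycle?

7

A vertex is on a directed cycle iff it belongs to a strongly connected component of size ≥ 2 (or has a self-loop).
The vertices on cycles are {1, 2, 3, 4, 7, 8, 9} — 7 in total.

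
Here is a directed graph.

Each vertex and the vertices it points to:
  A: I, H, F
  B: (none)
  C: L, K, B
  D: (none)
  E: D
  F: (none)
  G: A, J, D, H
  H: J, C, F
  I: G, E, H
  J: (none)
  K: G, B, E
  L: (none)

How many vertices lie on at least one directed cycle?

A vertex is on a directed cycle iff it belongs to a strongly connected component of size ≥ 2 (or has a self-loop).
The vertices on cycles are {A, C, G, H, I, K} — 6 in total.

6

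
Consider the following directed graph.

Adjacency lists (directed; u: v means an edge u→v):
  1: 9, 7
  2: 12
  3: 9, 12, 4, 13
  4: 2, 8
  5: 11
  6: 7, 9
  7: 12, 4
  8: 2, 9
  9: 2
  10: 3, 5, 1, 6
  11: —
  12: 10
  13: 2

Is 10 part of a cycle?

Yes

10 is on a cycle iff 10 can reach itself via ≥1 edge.
10 → 3 → 12 → 10 — yes.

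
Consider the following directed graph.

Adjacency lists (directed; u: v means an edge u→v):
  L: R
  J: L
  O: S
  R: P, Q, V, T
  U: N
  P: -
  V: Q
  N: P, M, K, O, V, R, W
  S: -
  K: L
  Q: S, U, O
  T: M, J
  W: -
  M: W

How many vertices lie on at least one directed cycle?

9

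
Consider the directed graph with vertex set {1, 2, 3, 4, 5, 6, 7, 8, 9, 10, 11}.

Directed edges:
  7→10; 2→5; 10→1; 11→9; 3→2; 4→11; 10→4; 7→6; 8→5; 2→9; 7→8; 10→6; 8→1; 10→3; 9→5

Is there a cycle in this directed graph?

DFS with white/gray/black marking, starting from 9:
9 gray
  5 gray
  5 black
9 black
1 gray
1 black
2 gray
  2→5: 5 black — skip
  2→9: 9 black — skip
2 black
3 gray
  3→2: 2 black — skip
3 black
4 gray
  11 gray
    11→9: 9 black — skip
  11 black
4 black
6 gray
6 black
7 gray
  10 gray
    10→4: 4 black — skip
    10→1: 1 black — skip
    10→6: 6 black — skip
    10→3: 3 black — skip
  10 black
  8 gray
    8→1: 1 black — skip
    8→5: 5 black — skip
  8 black
  7→6: 6 black — skip
7 black
Every edge goes to a white or black vertex — no back edge, so the graph is acyclic.

No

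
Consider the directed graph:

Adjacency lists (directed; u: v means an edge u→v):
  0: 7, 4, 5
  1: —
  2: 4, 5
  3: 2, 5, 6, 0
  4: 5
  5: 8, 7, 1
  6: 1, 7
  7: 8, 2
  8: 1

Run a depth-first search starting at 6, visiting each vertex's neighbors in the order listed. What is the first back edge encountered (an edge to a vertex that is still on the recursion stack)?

5→7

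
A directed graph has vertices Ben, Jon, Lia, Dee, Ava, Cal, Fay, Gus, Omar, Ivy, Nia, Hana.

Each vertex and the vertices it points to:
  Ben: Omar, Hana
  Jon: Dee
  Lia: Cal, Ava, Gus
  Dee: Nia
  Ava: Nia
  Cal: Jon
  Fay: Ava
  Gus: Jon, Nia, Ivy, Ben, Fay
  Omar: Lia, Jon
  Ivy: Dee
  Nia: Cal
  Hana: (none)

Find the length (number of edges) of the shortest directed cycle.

For each vertex v, BFS finds the shortest path from v back to v.
The shortest such closed walk is Lia → Gus → Ben → Omar → Lia, length 4.

4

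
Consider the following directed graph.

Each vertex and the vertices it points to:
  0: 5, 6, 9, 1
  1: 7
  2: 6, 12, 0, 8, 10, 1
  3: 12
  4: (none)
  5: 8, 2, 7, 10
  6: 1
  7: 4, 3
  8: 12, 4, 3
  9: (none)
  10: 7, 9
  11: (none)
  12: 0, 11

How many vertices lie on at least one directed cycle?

A vertex is on a directed cycle iff it belongs to a strongly connected component of size ≥ 2 (or has a self-loop).
The vertices on cycles are {0, 1, 2, 3, 5, 6, 7, 8, 10, 12} — 10 in total.

10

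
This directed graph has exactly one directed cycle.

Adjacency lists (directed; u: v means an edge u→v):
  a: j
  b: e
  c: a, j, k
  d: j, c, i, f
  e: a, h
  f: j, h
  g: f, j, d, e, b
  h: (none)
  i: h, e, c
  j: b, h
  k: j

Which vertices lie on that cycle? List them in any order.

DFS with gray/black marking from b:
b gray
  e gray
    a gray
      j gray
        j→b: b is gray → back edge
Back edge closes the cycle b → e → a → j → b; its vertices are {a, b, e, j}.

a, b, e, j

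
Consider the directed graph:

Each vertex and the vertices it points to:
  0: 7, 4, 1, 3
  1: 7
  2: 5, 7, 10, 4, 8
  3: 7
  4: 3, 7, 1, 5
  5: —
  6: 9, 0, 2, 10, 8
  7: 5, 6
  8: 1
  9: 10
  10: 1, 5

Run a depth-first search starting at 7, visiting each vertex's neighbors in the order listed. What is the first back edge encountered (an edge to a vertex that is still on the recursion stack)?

1->7

DFS from 7 (visiting each vertex's neighbors in the order listed); mark gray on enter, black on exit:
7 gray
  5 gray
  5 black
  6 gray
    9 gray
      10 gray
        1 gray
          1→7: 7 is gray → back edge
First back edge: 1 → 7.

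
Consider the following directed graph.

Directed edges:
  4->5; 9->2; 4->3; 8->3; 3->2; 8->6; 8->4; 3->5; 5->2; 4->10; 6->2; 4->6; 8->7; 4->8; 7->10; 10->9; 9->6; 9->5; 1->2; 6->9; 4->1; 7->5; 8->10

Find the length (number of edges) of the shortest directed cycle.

2

For each vertex v, BFS finds the shortest path from v back to v.
The shortest such closed walk is 4 → 8 → 4, length 2.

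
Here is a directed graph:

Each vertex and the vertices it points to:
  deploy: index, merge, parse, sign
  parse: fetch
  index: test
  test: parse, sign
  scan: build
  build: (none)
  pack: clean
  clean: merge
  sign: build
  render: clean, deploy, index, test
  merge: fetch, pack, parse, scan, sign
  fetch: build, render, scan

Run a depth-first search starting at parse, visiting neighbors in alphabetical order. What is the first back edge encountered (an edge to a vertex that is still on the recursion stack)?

merge->fetch

DFS from parse (visiting neighbors in alphabetical order); mark gray on enter, black on exit:
parse gray
  fetch gray
    build gray
    build black
    render gray
      clean gray
        merge gray
          merge→fetch: fetch is gray → back edge
First back edge: merge → fetch.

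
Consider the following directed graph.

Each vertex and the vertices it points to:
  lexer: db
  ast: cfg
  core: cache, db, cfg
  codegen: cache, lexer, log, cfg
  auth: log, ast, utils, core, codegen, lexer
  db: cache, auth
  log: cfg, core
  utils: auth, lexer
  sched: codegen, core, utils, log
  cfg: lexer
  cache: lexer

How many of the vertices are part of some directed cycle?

A vertex is on a directed cycle iff it belongs to a strongly connected component of size ≥ 2 (or has a self-loop).
The vertices on cycles are {db, ast, cfg, log, auth, core, cache, lexer, utils, codegen} — 10 in total.

10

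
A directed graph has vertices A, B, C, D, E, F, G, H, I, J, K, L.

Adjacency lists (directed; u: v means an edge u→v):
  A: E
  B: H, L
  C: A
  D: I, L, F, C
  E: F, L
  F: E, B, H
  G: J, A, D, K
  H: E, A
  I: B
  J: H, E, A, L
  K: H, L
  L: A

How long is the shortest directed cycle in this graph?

For each vertex v, BFS finds the shortest path from v back to v.
The shortest such closed walk is F → E → F, length 2.

2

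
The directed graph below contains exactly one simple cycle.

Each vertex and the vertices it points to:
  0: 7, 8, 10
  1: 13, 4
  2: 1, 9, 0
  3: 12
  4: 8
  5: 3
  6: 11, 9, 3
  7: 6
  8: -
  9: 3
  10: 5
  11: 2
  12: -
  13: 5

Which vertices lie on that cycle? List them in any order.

DFS with gray/black marking from 2:
2 gray
  1 gray
    13 gray
      5 gray
        3 gray
          12 gray
          12 black
        3 black
      5 black
    13 black
    4 gray
      8 gray
      8 black
    4 black
  1 black
  9 gray
    9→3: 3 black — skip
  9 black
  0 gray
    7 gray
      6 gray
        11 gray
          11→2: 2 is gray → back edge
Back edge closes the cycle 2 → 0 → 7 → 6 → 11 → 2; its vertices are {0, 2, 6, 7, 11}.

0, 2, 6, 7, 11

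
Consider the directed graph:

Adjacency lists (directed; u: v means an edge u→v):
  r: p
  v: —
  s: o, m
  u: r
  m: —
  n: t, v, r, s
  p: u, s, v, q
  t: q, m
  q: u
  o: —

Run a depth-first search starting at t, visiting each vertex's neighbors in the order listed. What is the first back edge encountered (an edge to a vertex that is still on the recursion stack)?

p→u

DFS from t (visiting each vertex's neighbors in the order listed); mark gray on enter, black on exit:
t gray
  q gray
    u gray
      r gray
        p gray
          p→u: u is gray → back edge
First back edge: p → u.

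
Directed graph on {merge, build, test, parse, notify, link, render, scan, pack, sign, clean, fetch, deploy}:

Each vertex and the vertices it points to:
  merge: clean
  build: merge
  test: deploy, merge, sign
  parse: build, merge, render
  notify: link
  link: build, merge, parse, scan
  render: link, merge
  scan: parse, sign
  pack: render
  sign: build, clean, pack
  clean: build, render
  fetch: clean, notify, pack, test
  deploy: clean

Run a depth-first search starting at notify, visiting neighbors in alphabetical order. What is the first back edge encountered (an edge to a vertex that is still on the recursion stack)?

clean->build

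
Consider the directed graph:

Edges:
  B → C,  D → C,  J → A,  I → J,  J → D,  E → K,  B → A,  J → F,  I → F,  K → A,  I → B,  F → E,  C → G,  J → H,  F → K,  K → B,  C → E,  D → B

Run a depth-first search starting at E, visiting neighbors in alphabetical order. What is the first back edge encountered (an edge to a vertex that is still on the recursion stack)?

C->E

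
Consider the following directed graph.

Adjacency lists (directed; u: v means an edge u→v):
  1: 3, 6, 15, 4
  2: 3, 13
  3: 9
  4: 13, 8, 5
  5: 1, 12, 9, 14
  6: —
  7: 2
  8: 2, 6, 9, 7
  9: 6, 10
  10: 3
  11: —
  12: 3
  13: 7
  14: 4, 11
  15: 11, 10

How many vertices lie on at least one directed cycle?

10

A vertex is on a directed cycle iff it belongs to a strongly connected component of size ≥ 2 (or has a self-loop).
The vertices on cycles are {1, 2, 3, 4, 5, 7, 9, 10, 13, 14} — 10 in total.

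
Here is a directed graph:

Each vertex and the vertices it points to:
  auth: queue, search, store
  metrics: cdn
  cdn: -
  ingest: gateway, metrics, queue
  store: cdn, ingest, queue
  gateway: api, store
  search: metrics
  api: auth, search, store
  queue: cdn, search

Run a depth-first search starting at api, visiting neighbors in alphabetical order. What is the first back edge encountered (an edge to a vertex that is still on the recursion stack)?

gateway→api

DFS from api (visiting neighbors in alphabetical order); mark gray on enter, black on exit:
api gray
  auth gray
    queue gray
      cdn gray
      cdn black
      search gray
        metrics gray
          metrics→cdn: cdn black — skip
        metrics black
      search black
    queue black
    auth→search: search black — skip
    store gray
      store→cdn: cdn black — skip
      ingest gray
        gateway gray
          gateway→api: api is gray → back edge
First back edge: gateway → api.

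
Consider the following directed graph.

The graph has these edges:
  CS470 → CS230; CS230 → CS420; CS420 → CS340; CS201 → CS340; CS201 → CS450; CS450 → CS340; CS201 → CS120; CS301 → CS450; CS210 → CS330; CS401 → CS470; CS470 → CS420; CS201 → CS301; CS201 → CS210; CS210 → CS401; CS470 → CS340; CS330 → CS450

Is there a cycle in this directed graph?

No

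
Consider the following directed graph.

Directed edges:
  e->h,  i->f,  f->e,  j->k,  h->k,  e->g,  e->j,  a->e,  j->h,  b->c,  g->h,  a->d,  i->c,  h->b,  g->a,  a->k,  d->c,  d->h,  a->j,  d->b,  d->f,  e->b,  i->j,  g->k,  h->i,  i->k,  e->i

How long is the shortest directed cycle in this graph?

3

For each vertex v, BFS finds the shortest path from v back to v.
The shortest such closed walk is g → a → e → g, length 3.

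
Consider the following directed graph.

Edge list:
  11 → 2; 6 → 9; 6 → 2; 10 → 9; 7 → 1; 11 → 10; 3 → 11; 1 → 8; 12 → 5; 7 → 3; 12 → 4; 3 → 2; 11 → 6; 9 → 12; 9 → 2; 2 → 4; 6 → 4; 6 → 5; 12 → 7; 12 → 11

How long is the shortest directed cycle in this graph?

4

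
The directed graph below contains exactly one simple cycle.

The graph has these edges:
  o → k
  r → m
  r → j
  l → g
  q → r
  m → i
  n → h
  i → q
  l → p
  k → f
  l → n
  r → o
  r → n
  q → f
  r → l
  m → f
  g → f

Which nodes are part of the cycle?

i, m, q, r

DFS with gray/black marking from r:
r gray
  o gray
    k gray
      f gray
      f black
    k black
  o black
  l gray
    g gray
      g→f: f black — skip
    g black
    n gray
      h gray
      h black
    n black
    p gray
    p black
  l black
  m gray
    i gray
      q gray
        q→r: r is gray → back edge
Back edge closes the cycle r → m → i → q → r; its vertices are {i, m, q, r}.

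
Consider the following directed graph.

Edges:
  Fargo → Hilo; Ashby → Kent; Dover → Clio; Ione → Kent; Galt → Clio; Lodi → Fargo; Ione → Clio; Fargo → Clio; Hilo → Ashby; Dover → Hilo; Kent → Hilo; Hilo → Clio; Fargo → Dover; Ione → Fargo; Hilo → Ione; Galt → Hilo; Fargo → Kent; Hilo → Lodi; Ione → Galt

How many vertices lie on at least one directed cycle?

8

A vertex is on a directed cycle iff it belongs to a strongly connected component of size ≥ 2 (or has a self-loop).
The vertices on cycles are {Galt, Hilo, Ione, Kent, Lodi, Ashby, Dover, Fargo} — 8 in total.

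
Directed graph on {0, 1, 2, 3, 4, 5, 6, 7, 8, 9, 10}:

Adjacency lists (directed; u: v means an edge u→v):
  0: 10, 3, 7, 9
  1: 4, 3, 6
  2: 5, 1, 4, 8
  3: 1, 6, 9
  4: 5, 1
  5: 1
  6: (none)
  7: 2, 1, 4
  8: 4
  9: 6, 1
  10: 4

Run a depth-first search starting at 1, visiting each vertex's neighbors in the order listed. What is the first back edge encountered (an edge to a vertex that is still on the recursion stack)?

5->1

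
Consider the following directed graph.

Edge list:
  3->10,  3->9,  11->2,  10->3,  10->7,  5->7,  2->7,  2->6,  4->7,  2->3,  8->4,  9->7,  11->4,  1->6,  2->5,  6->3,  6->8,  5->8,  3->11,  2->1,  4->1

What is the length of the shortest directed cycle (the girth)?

2

For each vertex v, BFS finds the shortest path from v back to v.
The shortest such closed walk is 3 → 10 → 3, length 2.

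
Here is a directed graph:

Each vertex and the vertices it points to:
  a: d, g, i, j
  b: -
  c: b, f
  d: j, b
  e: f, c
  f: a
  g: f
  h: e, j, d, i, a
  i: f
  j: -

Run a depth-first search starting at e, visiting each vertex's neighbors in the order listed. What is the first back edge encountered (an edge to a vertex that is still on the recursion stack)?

g->f

DFS from e (visiting each vertex's neighbors in the order listed); mark gray on enter, black on exit:
e gray
  f gray
    a gray
      d gray
        j gray
        j black
        b gray
        b black
      d black
      g gray
        g→f: f is gray → back edge
First back edge: g → f.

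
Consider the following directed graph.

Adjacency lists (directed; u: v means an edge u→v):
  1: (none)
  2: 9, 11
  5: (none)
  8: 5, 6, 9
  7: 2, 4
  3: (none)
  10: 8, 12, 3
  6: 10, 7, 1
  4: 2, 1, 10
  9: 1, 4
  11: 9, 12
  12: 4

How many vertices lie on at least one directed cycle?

9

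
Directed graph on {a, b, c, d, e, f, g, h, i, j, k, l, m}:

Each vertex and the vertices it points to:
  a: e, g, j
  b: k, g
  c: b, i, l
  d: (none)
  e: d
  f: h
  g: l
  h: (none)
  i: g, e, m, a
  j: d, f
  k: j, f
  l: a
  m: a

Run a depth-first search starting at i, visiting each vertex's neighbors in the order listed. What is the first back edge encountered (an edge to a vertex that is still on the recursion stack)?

DFS from i (visiting each vertex's neighbors in the order listed); mark gray on enter, black on exit:
i gray
  g gray
    l gray
      a gray
        e gray
          d gray
          d black
        e black
        a→g: g is gray → back edge
First back edge: a → g.

a→g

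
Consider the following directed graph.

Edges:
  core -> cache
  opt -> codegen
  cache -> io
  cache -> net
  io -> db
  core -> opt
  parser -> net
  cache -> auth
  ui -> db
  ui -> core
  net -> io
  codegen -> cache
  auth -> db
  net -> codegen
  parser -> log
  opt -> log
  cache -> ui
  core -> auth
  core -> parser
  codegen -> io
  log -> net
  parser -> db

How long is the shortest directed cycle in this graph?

For each vertex v, BFS finds the shortest path from v back to v.
The shortest such closed walk is core → cache → ui → core, length 3.

3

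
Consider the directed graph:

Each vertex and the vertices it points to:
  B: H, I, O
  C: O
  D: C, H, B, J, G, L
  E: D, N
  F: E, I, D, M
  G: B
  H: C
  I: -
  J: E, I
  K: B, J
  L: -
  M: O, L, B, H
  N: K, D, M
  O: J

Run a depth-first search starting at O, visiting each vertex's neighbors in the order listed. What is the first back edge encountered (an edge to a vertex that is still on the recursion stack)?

DFS from O (visiting each vertex's neighbors in the order listed); mark gray on enter, black on exit:
O gray
  J gray
    E gray
      D gray
        C gray
          C→O: O is gray → back edge
First back edge: C → O.

C->O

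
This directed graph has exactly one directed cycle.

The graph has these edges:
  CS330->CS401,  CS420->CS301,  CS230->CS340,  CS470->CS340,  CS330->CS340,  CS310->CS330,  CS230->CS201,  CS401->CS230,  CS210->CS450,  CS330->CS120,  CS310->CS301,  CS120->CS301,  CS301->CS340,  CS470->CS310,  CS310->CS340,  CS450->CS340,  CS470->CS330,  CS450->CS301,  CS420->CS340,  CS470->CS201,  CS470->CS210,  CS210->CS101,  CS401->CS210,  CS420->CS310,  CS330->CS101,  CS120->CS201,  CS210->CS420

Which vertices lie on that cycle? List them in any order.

DFS with gray/black marking from CS330:
CS330 gray
  CS340 gray
  CS340 black
  CS120 gray
    CS301 gray
      CS301→CS340: CS340 black — skip
    CS301 black
    CS201 gray
    CS201 black
  CS120 black
  CS401 gray
    CS210 gray
      CS101 gray
      CS101 black
      CS450 gray
        CS450→CS340: CS340 black — skip
        CS450→CS301: CS301 black — skip
      CS450 black
      CS420 gray
        CS420→CS301: CS301 black — skip
        CS420→CS340: CS340 black — skip
        CS310 gray
          CS310→CS301: CS301 black — skip
          CS310→CS340: CS340 black — skip
          CS310→CS330: CS330 is gray → back edge
Back edge closes the cycle CS330 → CS401 → CS210 → CS420 → CS310 → CS330; its vertices are {CS210, CS310, CS330, CS401, CS420}.

CS210, CS310, CS330, CS401, CS420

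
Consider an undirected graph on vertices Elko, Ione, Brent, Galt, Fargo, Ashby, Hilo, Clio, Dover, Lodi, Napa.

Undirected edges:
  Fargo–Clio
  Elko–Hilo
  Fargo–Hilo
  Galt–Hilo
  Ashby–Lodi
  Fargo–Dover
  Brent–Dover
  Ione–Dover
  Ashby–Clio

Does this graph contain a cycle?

No

DFS, tracking each vertex's parent; an edge to a visited non-parent vertex closes a cycle.
Start from Clio:
visit Clio (parent –)
  visit Fargo (parent Clio)
    visit Dover (parent Fargo)
      visit Ione (parent Dover)
        Ione–Dover: parent, skip
      visit Brent (parent Dover)
        Brent–Dover: parent, skip
      Dover–Fargo: parent, skip
    visit Hilo (parent Fargo)
      visit Galt (parent Hilo)
        Galt–Hilo: parent, skip
      visit Elko (parent Hilo)
        Elko–Hilo: parent, skip
      Hilo–Fargo: parent, skip
    Fargo–Clio: parent, skip
  visit Ashby (parent Clio)
    Ashby–Clio: parent, skip
    visit Lodi (parent Ashby)
      Lodi–Ashby: parent, skip
visit Napa (parent –)
No non-parent visited neighbor found — the graph is a forest.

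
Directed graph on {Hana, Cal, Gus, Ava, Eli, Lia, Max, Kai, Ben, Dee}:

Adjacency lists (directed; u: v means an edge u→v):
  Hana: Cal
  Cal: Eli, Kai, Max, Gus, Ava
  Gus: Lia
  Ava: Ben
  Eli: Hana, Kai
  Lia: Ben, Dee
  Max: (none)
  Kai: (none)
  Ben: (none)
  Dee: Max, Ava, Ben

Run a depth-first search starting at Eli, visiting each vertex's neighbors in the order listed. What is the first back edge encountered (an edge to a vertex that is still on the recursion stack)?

DFS from Eli (visiting each vertex's neighbors in the order listed); mark gray on enter, black on exit:
Eli gray
  Hana gray
    Cal gray
      Cal→Eli: Eli is gray → back edge
First back edge: Cal → Eli.

Cal->Eli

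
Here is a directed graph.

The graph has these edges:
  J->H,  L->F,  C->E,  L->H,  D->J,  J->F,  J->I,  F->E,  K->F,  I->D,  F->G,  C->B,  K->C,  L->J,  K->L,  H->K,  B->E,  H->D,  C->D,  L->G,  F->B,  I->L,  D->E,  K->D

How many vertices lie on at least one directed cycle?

7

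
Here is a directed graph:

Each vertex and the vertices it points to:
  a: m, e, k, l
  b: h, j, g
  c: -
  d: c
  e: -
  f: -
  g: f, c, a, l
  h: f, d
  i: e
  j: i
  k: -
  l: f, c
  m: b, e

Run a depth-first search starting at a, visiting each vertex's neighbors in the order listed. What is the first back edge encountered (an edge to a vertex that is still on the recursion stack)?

g→a

DFS from a (visiting each vertex's neighbors in the order listed); mark gray on enter, black on exit:
a gray
  m gray
    b gray
      h gray
        f gray
        f black
        d gray
          c gray
          c black
        d black
      h black
      j gray
        i gray
          e gray
          e black
        i black
      j black
      g gray
        g→f: f black — skip
        g→c: c black — skip
        g→a: a is gray → back edge
First back edge: g → a.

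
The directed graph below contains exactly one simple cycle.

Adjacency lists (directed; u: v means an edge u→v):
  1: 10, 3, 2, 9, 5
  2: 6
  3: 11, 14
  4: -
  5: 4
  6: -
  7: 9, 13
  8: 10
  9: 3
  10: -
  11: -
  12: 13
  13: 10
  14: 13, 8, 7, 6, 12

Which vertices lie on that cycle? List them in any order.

DFS with gray/black marking from 3:
3 gray
  11 gray
  11 black
  14 gray
    13 gray
      10 gray
      10 black
    13 black
    8 gray
      8→10: 10 black — skip
    8 black
    7 gray
      9 gray
        9→3: 3 is gray → back edge
Back edge closes the cycle 3 → 14 → 7 → 9 → 3; its vertices are {3, 7, 9, 14}.

3, 7, 9, 14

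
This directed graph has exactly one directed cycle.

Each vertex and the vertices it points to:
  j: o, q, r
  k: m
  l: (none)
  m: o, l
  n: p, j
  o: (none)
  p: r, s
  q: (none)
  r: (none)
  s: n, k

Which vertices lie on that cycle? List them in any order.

n, p, s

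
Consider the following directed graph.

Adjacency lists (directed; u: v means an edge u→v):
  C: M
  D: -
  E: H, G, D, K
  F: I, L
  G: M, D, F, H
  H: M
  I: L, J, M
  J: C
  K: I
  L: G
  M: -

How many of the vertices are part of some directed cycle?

4

A vertex is on a directed cycle iff it belongs to a strongly connected component of size ≥ 2 (or has a self-loop).
The vertices on cycles are {F, G, I, L} — 4 in total.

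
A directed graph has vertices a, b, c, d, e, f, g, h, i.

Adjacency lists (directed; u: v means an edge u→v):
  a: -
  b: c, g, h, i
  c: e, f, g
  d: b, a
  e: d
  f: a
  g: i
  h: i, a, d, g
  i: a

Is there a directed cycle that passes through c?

c is on a cycle iff c can reach itself via ≥1 edge.
c → e → d → b → c — yes.

Yes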